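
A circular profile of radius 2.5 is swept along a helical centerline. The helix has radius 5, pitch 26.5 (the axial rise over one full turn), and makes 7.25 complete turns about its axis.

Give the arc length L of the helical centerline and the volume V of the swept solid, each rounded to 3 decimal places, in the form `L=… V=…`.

L=297.975 V=5850.726

2πR = 2π·5 = 31.415927
per-turn = √(31.415927² + 26.5²) = √(986.9604 + 702.25) = √1689.2104 = 41.100005
L = 7.25 × 41.100005 = 297.975039
V = π·2.5² × L = 19.634954 × 297.975039 = 5850.726206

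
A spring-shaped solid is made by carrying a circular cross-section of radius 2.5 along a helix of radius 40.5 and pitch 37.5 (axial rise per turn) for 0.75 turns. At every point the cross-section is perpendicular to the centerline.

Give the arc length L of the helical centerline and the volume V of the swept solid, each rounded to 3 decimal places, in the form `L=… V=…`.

2πR = 2π·40.5 = 254.469005
per-turn = √(254.469005² + 37.5²) = √(64754.4745 + 1406.25) = √66160.7245 = 257.217271
L = 0.75 × 257.217271 = 192.912953
V = π·2.5² × L = 19.634954 × 192.912953 = 3787.836979

L=192.913 V=3787.837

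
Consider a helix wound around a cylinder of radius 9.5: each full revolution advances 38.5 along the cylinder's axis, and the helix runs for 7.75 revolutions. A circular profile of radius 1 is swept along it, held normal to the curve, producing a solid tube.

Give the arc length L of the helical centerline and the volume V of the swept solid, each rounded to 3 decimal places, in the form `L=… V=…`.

L=550.478 V=1729.377

2πR = 2π·9.5 = 59.690260
per-turn = √(59.690260² + 38.5²) = √(3562.9272 + 1482.25) = √5045.1772 = 71.029411
L = 7.75 × 71.029411 = 550.477933
V = π·1² × L = 3.141593 × 550.477933 = 1729.377431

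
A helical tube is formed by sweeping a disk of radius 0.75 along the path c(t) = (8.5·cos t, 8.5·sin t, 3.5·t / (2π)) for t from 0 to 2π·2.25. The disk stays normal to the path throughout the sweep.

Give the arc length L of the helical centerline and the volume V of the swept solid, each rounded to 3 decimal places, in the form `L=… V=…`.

L=120.424 V=212.806

2πR = 2π·8.5 = 53.407075
per-turn = √(53.407075² + 3.5²) = √(2852.3157 + 12.25) = √2864.5657 = 53.521637
L = 2.25 × 53.521637 = 120.423684
V = π·0.75² × L = 1.767146 × 120.423684 = 212.806216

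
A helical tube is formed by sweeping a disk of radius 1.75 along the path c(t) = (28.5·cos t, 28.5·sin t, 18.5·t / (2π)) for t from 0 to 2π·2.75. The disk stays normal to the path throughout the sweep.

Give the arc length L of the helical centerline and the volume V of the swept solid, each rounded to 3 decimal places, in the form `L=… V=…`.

L=495.066 V=4763.090

2πR = 2π·28.5 = 179.070781
per-turn = √(179.070781² + 18.5²) = √(32066.3447 + 342.25) = √32408.5947 = 180.023873
L = 2.75 × 180.023873 = 495.065650
V = π·1.75² × L = 9.621128 × 495.065650 = 4763.089736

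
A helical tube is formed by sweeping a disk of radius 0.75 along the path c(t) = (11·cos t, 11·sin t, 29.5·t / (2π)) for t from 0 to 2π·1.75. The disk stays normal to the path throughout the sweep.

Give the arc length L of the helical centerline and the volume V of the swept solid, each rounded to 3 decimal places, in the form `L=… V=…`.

2πR = 2π·11 = 69.115038
per-turn = √(69.115038² + 29.5²) = √(4776.8885 + 870.25) = √5647.1385 = 75.147445
L = 1.75 × 75.147445 = 131.508029
V = π·0.75² × L = 1.767146 × 131.508029 = 232.393870

L=131.508 V=232.394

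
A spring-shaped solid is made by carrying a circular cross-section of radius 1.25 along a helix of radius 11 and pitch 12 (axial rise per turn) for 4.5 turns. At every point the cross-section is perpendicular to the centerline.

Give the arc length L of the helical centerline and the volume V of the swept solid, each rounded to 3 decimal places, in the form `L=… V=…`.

L=315.671 V=1549.545

2πR = 2π·11 = 69.115038
per-turn = √(69.115038² + 12²) = √(4776.8885 + 144) = √4920.8885 = 70.149045
L = 4.5 × 70.149045 = 315.670703
V = π·1.25² × L = 4.908739 × 315.670703 = 1549.544940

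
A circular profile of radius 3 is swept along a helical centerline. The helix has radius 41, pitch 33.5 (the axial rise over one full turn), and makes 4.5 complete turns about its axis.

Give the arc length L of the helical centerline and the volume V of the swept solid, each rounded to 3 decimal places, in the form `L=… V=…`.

L=1169.008 V=33052.935

2πR = 2π·41 = 257.610598
per-turn = √(257.610598² + 33.5²) = √(66363.2200 + 1122.25) = √67485.4700 = 259.779657
L = 4.5 × 259.779657 = 1169.008455
V = π·3² × L = 28.274334 × 1169.008455 = 33052.935362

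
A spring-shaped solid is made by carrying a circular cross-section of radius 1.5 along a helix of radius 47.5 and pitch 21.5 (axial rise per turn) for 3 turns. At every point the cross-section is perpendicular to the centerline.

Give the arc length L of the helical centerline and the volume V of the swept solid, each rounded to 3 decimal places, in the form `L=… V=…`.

2πR = 2π·47.5 = 298.451302
per-turn = √(298.451302² + 21.5²) = √(89073.1797 + 462.25) = √89535.4297 = 299.224714
L = 3 × 299.224714 = 897.674143
V = π·1.5² × L = 7.068583 × 897.674143 = 6345.284611

L=897.674 V=6345.285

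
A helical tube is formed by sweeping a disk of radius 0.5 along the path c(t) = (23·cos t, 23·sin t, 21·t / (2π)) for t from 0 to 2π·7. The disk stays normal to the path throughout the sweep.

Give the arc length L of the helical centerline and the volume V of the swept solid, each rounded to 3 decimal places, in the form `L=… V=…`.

2πR = 2π·23 = 144.513262
per-turn = √(144.513262² + 21²) = √(20884.0829 + 441) = √21325.0829 = 146.031103
L = 7 × 146.031103 = 1022.217718
V = π·0.5² × L = 0.785398 × 1022.217718 = 802.847918

L=1022.218 V=802.848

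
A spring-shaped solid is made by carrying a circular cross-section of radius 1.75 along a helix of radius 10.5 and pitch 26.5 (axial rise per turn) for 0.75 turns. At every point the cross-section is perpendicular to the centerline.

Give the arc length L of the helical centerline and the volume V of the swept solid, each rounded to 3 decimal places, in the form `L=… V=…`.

2πR = 2π·10.5 = 65.973446
per-turn = √(65.973446² + 26.5²) = √(4352.4955 + 702.25) = √5054.7455 = 71.096734
L = 0.75 × 71.096734 = 53.322550
V = π·1.75² × L = 9.621128 × 53.322550 = 513.023055

L=53.323 V=513.023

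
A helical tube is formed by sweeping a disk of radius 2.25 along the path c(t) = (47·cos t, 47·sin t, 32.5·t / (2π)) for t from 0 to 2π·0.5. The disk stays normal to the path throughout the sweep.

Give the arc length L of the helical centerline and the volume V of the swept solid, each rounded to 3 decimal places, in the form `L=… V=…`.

L=148.546 V=2362.528

2πR = 2π·47 = 295.309709
per-turn = √(295.309709² + 32.5²) = √(87207.8245 + 1056.25) = √88264.0745 = 297.092704
L = 0.5 × 297.092704 = 148.546352
V = π·2.25² × L = 15.904313 × 148.546352 = 2362.527645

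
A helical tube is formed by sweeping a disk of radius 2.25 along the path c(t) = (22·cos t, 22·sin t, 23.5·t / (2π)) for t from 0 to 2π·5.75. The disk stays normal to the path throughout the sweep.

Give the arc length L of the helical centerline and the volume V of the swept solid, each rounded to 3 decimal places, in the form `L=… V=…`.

L=806.227 V=12822.489

2πR = 2π·22 = 138.230077
per-turn = √(138.230077² + 23.5²) = √(19107.5541 + 552.25) = √19659.8041 = 140.213423
L = 5.75 × 140.213423 = 806.227185
V = π·2.25² × L = 15.904313 × 806.227185 = 12822.489344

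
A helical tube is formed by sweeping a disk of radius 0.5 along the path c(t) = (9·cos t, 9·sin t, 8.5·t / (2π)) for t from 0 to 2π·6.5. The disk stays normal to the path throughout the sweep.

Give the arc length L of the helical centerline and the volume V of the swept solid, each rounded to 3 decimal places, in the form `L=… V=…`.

2πR = 2π·9 = 56.548668
per-turn = √(56.548668² + 8.5²) = √(3197.7518 + 72.25) = √3270.0018 = 57.183930
L = 6.5 × 57.183930 = 371.695544
V = π·0.5² × L = 0.785398 × 371.695544 = 291.928997

L=371.696 V=291.929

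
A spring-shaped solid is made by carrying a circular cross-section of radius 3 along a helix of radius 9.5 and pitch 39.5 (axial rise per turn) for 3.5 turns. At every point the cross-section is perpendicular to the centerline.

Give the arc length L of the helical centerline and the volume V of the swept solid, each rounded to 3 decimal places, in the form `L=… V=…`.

2πR = 2π·9.5 = 59.690260
per-turn = √(59.690260² + 39.5²) = √(3562.9272 + 1560.25) = √5123.1772 = 71.576373
L = 3.5 × 71.576373 = 250.517306
V = π·3² × L = 28.274334 × 250.517306 = 7083.209951

L=250.517 V=7083.210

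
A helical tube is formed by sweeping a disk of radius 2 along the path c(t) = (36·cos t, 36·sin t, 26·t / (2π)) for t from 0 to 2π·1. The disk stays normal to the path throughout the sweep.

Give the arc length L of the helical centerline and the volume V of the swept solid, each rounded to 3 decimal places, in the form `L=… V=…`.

2πR = 2π·36 = 226.194671
per-turn = √(226.194671² + 26²) = √(51164.0292 + 676) = √51840.0292 = 227.684056
L = 1 × 227.684056 = 227.684056
V = π·2² × L = 12.566371 × 227.684056 = 2861.162227

L=227.684 V=2861.162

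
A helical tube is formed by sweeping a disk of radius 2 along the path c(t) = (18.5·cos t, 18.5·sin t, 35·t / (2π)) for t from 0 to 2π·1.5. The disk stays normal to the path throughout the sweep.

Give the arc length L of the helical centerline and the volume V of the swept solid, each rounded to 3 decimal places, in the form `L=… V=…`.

L=182.091 V=2288.222

2πR = 2π·18.5 = 116.238928
per-turn = √(116.238928² + 35²) = √(13511.4884 + 1225) = √14736.4884 = 121.393939
L = 1.5 × 121.393939 = 182.090908
V = π·2² × L = 12.566371 × 182.090908 = 2288.221842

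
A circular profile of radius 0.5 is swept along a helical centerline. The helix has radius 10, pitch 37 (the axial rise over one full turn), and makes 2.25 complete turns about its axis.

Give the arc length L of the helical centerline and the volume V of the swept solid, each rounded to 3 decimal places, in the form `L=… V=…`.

L=164.063 V=128.854

2πR = 2π·10 = 62.831853
per-turn = √(62.831853² + 37²) = √(3947.8418 + 1369) = √5316.8418 = 72.916677
L = 2.25 × 72.916677 = 164.062523
V = π·0.5² × L = 0.785398 × 164.062523 = 128.854404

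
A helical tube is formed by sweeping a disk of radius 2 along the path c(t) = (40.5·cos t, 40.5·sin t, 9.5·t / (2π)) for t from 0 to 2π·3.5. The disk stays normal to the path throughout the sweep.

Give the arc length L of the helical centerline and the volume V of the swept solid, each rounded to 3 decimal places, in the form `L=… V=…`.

2πR = 2π·40.5 = 254.469005
per-turn = √(254.469005² + 9.5²) = √(64754.4745 + 90.25) = √64844.7245 = 254.646273
L = 3.5 × 254.646273 = 891.261956
V = π·2² × L = 12.566371 × 891.261956 = 11199.928058

L=891.262 V=11199.928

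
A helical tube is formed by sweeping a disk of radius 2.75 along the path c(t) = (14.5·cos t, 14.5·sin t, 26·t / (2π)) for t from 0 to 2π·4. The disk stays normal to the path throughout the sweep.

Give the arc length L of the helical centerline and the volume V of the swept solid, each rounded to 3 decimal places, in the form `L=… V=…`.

L=378.974 V=9003.779

2πR = 2π·14.5 = 91.106187
per-turn = √(91.106187² + 26²) = √(8300.3373 + 676) = √8976.3373 = 94.743534
L = 4 × 94.743534 = 378.974137
V = π·2.75² × L = 23.758294 × 378.974137 = 9003.779143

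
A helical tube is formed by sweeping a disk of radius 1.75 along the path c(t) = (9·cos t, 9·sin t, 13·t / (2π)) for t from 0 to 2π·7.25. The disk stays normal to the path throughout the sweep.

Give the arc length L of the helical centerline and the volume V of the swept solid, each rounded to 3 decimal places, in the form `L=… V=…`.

L=420.672 V=4047.339

2πR = 2π·9 = 56.548668
per-turn = √(56.548668² + 13²) = √(3197.7518 + 169) = √3366.7518 = 58.023718
L = 7.25 × 58.023718 = 420.671954
V = π·1.75² × L = 9.621128 × 420.671954 = 4047.338505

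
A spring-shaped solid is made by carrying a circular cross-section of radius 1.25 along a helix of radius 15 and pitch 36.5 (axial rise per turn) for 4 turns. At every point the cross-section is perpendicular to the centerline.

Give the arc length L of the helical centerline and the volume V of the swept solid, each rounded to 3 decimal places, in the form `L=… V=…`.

2πR = 2π·15 = 94.247780
per-turn = √(94.247780² + 36.5²) = √(8882.6440 + 1332.25) = √10214.8940 = 101.068759
L = 4 × 101.068759 = 404.275034
V = π·1.25² × L = 4.908739 × 404.275034 = 1984.480434

L=404.275 V=1984.480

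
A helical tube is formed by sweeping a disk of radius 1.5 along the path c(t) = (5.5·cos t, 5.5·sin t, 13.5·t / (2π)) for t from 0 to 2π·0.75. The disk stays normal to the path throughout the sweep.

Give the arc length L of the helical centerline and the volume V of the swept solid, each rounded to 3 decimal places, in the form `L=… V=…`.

L=27.826 V=196.688

2πR = 2π·5.5 = 34.557519
per-turn = √(34.557519² + 13.5²) = √(1194.2221 + 182.25) = √1376.4721 = 37.100837
L = 0.75 × 37.100837 = 27.825628
V = π·1.5² × L = 7.068583 × 27.825628 = 196.687774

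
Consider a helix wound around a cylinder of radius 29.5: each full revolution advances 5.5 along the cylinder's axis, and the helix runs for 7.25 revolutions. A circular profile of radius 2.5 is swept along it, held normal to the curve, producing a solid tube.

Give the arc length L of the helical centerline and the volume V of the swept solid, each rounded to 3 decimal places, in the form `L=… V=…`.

2πR = 2π·29.5 = 185.353967
per-turn = √(185.353967² + 5.5²) = √(34356.0929 + 30.25) = √34386.3429 = 185.435549
L = 7.25 × 185.435549 = 1344.407732
V = π·2.5² × L = 19.634954 × 1344.407732 = 26397.384088

L=1344.408 V=26397.384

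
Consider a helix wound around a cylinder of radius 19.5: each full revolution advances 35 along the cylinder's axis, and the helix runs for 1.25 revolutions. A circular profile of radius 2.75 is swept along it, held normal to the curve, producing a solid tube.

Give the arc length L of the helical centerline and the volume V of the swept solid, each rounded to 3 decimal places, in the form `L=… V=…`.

2πR = 2π·19.5 = 122.522113
per-turn = √(122.522113² + 35²) = √(15011.6683 + 1225) = √16236.6683 = 127.423186
L = 1.25 × 127.423186 = 159.278982
V = π·2.75² × L = 23.758294 × 159.278982 = 3784.196961

L=159.279 V=3784.197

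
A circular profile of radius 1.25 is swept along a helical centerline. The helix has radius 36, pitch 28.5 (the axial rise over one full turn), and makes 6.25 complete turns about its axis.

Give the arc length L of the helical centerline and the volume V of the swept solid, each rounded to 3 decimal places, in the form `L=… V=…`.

2πR = 2π·36 = 226.194671
per-turn = √(226.194671² + 28.5²) = √(51164.0292 + 812.25) = √51976.2792 = 227.983068
L = 6.25 × 227.983068 = 1424.894174
V = π·1.25² × L = 4.908739 × 1424.894174 = 6994.432920

L=1424.894 V=6994.433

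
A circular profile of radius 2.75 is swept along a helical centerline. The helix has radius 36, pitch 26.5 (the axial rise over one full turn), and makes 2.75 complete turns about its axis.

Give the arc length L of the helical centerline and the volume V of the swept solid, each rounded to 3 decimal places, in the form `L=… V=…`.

2πR = 2π·36 = 226.194671
per-turn = √(226.194671² + 26.5²) = √(51164.0292 + 702.25) = √51866.2792 = 227.741694
L = 2.75 × 227.741694 = 626.289659
V = π·2.75² × L = 23.758294 × 626.289659 = 14879.574117

L=626.290 V=14879.574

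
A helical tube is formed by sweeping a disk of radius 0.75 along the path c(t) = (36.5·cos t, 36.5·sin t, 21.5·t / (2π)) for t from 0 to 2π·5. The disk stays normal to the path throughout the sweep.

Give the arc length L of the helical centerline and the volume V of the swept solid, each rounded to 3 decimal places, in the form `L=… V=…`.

2πR = 2π·36.5 = 229.336264
per-turn = √(229.336264² + 21.5²) = √(52595.1219 + 462.25) = √53057.3719 = 230.341859
L = 5 × 230.341859 = 1151.709293
V = π·0.75² × L = 1.767146 × 1151.709293 = 2035.238318

L=1151.709 V=2035.238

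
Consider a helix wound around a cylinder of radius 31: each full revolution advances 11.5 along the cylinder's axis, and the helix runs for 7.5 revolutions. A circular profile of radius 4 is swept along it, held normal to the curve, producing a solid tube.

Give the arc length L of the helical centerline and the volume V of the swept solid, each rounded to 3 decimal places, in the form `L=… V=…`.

2πR = 2π·31 = 194.778745
per-turn = √(194.778745² + 11.5²) = √(37938.7593 + 132.25) = √38071.0093 = 195.117937
L = 7.5 × 195.117937 = 1463.384527
V = π·4² × L = 50.265482 × 1463.384527 = 73557.729275

L=1463.385 V=73557.729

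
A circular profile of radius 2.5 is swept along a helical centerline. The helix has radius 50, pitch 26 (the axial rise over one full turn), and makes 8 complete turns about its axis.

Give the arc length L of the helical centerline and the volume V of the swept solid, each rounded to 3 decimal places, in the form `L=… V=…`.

2πR = 2π·50 = 314.159265
per-turn = √(314.159265² + 26²) = √(98696.0440 + 676) = √99372.0440 = 315.233317
L = 8 × 315.233317 = 2521.866534
V = π·2.5² × L = 19.634954 × 2521.866534 = 49516.733609

L=2521.867 V=49516.734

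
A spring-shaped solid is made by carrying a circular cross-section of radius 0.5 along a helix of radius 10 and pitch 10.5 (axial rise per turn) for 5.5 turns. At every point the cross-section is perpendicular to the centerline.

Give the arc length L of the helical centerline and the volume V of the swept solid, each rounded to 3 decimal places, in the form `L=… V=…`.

L=350.367 V=275.178

2πR = 2π·10 = 62.831853
per-turn = √(62.831853² + 10.5²) = √(3947.8418 + 110.25) = √4058.0918 = 63.703153
L = 5.5 × 63.703153 = 350.367344
V = π·0.5² × L = 0.785398 × 350.367344 = 275.177869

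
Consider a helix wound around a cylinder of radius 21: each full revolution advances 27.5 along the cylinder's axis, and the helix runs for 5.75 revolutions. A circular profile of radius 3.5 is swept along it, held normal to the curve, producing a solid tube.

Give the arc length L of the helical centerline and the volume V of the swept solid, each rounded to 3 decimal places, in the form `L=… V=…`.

2πR = 2π·21 = 131.946891
per-turn = √(131.946891² + 27.5²) = √(17409.9822 + 756.25) = √18166.2322 = 134.782166
L = 5.75 × 134.782166 = 774.997452
V = π·3.5² × L = 38.484510 × 774.997452 = 29825.397204

L=774.997 V=29825.397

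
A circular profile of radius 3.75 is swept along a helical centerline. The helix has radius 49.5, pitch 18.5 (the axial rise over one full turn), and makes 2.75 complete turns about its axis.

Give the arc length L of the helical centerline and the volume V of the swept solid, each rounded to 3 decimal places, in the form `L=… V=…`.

2πR = 2π·49.5 = 311.017673
per-turn = √(311.017673² + 18.5²) = √(96731.9927 + 342.25) = √97074.2427 = 311.567397
L = 2.75 × 311.567397 = 856.810341
V = π·3.75² × L = 44.178647 × 856.810341 = 37852.721342

L=856.810 V=37852.721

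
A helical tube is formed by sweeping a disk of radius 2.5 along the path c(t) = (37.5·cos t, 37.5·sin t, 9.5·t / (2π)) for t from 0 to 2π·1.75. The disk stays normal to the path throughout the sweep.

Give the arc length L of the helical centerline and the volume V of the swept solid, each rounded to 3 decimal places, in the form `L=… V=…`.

L=412.669 V=8102.738

2πR = 2π·37.5 = 235.619449
per-turn = √(235.619449² + 9.5²) = √(55516.5248 + 90.25) = √55606.7748 = 235.810888
L = 1.75 × 235.810888 = 412.669053
V = π·2.5² × L = 19.634954 × 412.669053 = 8102.737917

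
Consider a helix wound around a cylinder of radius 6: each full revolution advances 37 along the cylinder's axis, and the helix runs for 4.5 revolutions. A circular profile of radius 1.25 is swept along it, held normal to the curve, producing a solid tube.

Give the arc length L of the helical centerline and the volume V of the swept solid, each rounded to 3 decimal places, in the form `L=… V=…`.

L=237.702 V=1166.815

2πR = 2π·6 = 37.699112
per-turn = √(37.699112² + 37²) = √(1421.2230 + 1369) = √2790.2230 = 52.822562
L = 4.5 × 52.822562 = 237.701528
V = π·1.25² × L = 4.908739 × 237.701528 = 1166.814647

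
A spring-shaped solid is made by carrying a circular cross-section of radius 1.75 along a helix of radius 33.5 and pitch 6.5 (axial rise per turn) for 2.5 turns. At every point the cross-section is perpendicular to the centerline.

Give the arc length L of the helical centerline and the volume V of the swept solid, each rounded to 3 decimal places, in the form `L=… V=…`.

2πR = 2π·33.5 = 210.486708
per-turn = √(210.486708² + 6.5²) = √(44304.6542 + 42.25) = √44346.9042 = 210.587047
L = 2.5 × 210.587047 = 526.467616
V = π·1.75² × L = 9.621128 × 526.467616 = 5065.212062

L=526.468 V=5065.212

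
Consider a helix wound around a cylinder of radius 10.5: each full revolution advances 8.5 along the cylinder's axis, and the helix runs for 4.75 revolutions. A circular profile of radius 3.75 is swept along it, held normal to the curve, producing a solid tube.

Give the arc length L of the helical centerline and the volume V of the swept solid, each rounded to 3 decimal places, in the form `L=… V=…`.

2πR = 2π·10.5 = 65.973446
per-turn = √(65.973446² + 8.5²) = √(4352.4955 + 72.25) = √4424.7455 = 66.518761
L = 4.75 × 66.518761 = 315.964114
V = π·3.75² × L = 44.178647 × 315.964114 = 13958.866955

L=315.964 V=13958.867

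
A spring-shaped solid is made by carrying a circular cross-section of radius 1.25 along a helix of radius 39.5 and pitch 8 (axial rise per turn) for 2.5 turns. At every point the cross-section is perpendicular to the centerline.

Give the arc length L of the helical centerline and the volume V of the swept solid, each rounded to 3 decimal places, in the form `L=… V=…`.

2πR = 2π·39.5 = 248.185820
per-turn = √(248.185820² + 8²) = √(61596.2011 + 64) = √61660.2011 = 248.314722
L = 2.5 × 248.314722 = 620.786805
V = π·1.25² × L = 4.908739 × 620.786805 = 3047.280101

L=620.787 V=3047.280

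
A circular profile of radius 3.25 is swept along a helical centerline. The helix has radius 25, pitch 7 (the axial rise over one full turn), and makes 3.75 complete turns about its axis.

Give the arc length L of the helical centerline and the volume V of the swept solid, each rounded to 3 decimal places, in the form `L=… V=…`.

2πR = 2π·25 = 157.079633
per-turn = √(157.079633² + 7²) = √(24674.0110 + 49) = √24723.0110 = 157.235527
L = 3.75 × 157.235527 = 589.633227
V = π·3.25² × L = 33.183072 × 589.633227 = 19565.842059

L=589.633 V=19565.842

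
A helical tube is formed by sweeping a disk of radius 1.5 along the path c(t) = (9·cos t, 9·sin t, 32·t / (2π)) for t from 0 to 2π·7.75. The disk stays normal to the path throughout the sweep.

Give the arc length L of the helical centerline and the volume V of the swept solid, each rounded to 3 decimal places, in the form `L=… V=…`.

2πR = 2π·9 = 56.548668
per-turn = √(56.548668² + 32²) = √(3197.7518 + 1024) = √4221.7518 = 64.975009
L = 7.75 × 64.975009 = 503.556322
V = π·1.5² × L = 7.068583 × 503.556322 = 3559.429892

L=503.556 V=3559.430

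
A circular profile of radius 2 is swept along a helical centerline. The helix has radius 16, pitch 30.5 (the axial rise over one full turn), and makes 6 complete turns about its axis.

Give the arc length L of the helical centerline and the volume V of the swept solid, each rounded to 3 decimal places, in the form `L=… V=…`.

2πR = 2π·16 = 100.530965
per-turn = √(100.530965² + 30.5²) = √(10106.4749 + 930.25) = √11036.7249 = 105.055818
L = 6 × 105.055818 = 630.334908
V = π·2² × L = 12.566371 × 630.334908 = 7921.022069

L=630.335 V=7921.022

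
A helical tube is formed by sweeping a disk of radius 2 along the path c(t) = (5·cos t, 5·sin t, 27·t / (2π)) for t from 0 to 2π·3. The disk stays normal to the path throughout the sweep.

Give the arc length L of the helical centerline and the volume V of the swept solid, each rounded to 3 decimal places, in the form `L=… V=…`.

2πR = 2π·5 = 31.415927
per-turn = √(31.415927² + 27²) = √(986.9604 + 729) = √1715.9604 = 41.424153
L = 3 × 41.424153 = 124.272459
V = π·2² × L = 12.566371 × 124.272459 = 1561.653772

L=124.272 V=1561.654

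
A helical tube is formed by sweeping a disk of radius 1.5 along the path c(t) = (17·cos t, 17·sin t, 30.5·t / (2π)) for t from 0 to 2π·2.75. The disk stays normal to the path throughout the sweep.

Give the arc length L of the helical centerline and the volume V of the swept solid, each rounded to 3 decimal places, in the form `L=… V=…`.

2πR = 2π·17 = 106.814150
per-turn = √(106.814150² + 30.5²) = √(11409.2627 + 930.25) = √12339.5127 = 111.083359
L = 2.75 × 111.083359 = 305.479238
V = π·1.5² × L = 7.068583 × 305.479238 = 2159.305491

L=305.479 V=2159.305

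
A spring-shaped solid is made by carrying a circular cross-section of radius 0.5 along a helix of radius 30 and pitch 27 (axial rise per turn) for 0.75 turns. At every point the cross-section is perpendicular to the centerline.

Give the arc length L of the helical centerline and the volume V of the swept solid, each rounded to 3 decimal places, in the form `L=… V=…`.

2πR = 2π·30 = 188.495559
per-turn = √(188.495559² + 27²) = √(35530.5758 + 729) = √36259.5758 = 190.419473
L = 0.75 × 190.419473 = 142.814605
V = π·0.5² × L = 0.785398 × 142.814605 = 112.166329

L=142.815 V=112.166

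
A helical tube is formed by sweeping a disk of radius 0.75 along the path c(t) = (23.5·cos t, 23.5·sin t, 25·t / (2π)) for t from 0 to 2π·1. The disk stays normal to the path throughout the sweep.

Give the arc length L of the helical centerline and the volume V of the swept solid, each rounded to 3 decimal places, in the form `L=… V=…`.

L=149.756 V=264.641

2πR = 2π·23.5 = 147.654855
per-turn = √(147.654855² + 25²) = √(21801.9561 + 625) = √22426.9561 = 149.756322
L = 1 × 149.756322 = 149.756322
V = π·0.75² × L = 1.767146 × 149.756322 = 264.641266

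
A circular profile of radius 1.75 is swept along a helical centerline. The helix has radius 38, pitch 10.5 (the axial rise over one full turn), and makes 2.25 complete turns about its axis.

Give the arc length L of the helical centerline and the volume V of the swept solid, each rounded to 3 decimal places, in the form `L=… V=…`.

2πR = 2π·38 = 238.761042
per-turn = √(238.761042² + 10.5²) = √(57006.8350 + 110.25) = √57117.0850 = 238.991810
L = 2.25 × 238.991810 = 537.731571
V = π·1.75² × L = 9.621128 × 537.731571 = 5173.584010

L=537.732 V=5173.584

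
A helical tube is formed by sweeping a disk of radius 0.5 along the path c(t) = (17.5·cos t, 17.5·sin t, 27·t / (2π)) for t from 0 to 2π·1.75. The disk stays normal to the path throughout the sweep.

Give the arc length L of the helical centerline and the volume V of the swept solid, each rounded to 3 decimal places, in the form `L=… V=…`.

2πR = 2π·17.5 = 109.955743
per-turn = √(109.955743² + 27²) = √(12090.2654 + 729) = √12819.2654 = 113.222195
L = 1.75 × 113.222195 = 198.138841
V = π·0.5² × L = 0.785398 × 198.138841 = 155.617882

L=198.139 V=155.618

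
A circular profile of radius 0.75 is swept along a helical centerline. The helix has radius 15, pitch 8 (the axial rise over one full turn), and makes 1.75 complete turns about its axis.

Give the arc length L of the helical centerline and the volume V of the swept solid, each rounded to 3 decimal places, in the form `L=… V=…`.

2πR = 2π·15 = 94.247780
per-turn = √(94.247780² + 8²) = √(8882.6440 + 64) = √8946.6440 = 94.586701
L = 1.75 × 94.586701 = 165.526726
V = π·0.75² × L = 1.767146 × 165.526726 = 292.509870

L=165.527 V=292.510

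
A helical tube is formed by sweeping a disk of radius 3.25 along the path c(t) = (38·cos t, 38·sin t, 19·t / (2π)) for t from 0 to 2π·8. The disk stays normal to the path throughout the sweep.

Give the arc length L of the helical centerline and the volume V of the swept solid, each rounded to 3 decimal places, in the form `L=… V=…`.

2πR = 2π·38 = 238.761042
per-turn = √(238.761042² + 19²) = √(57006.8350 + 361) = √57367.8350 = 239.515835
L = 8 × 239.515835 = 1916.126677
V = π·3.25² × L = 33.183072 × 1916.126677 = 63582.970249

L=1916.127 V=63582.970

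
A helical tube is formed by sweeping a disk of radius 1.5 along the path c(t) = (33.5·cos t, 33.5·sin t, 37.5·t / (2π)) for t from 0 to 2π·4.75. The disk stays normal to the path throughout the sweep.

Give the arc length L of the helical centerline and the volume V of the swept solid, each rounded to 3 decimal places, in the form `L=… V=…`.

2πR = 2π·33.5 = 210.486708
per-turn = √(210.486708² + 37.5²) = √(44304.6542 + 1406.25) = √45710.9042 = 213.801085
L = 4.75 × 213.801085 = 1015.555156
V = π·1.5² × L = 7.068583 × 1015.555156 = 7178.536390

L=1015.555 V=7178.536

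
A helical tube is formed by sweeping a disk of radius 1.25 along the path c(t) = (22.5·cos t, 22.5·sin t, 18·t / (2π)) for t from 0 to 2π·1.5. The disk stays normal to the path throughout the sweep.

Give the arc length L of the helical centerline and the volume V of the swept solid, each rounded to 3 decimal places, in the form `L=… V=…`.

2πR = 2π·22.5 = 141.371669
per-turn = √(141.371669² + 18²) = √(19985.9489 + 324) = √20309.9489 = 142.512978
L = 1.5 × 142.512978 = 213.769467
V = π·1.25² × L = 4.908739 × 213.769467 = 1049.338418

L=213.769 V=1049.338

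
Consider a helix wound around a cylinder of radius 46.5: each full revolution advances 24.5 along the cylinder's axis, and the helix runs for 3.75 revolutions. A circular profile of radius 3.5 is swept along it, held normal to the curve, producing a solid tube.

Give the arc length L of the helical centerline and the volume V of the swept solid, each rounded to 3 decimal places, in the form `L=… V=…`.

L=1099.476 V=42312.788

2πR = 2π·46.5 = 292.168117
per-turn = √(292.168117² + 24.5²) = √(85362.2085 + 600.25) = √85962.4585 = 293.193551
L = 3.75 × 293.193551 = 1099.475817
V = π·3.5² × L = 38.484510 × 1099.475817 = 42312.788081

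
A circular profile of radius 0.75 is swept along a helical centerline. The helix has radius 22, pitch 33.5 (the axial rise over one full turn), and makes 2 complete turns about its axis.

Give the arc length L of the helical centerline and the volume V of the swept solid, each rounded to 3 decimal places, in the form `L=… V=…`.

2πR = 2π·22 = 138.230077
per-turn = √(138.230077² + 33.5²) = √(19107.5541 + 1122.25) = √20229.8041 = 142.231516
L = 2 × 142.231516 = 284.463032
V = π·0.75² × L = 1.767146 × 284.463032 = 502.687671

L=284.463 V=502.688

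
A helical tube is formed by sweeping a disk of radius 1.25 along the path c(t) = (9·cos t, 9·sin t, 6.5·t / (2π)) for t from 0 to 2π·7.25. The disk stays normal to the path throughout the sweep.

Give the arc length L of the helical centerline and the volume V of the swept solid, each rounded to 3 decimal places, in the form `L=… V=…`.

L=412.677 V=2025.725

2πR = 2π·9 = 56.548668
per-turn = √(56.548668² + 6.5²) = √(3197.7518 + 42.25) = √3240.0018 = 56.921014
L = 7.25 × 56.921014 = 412.677351
V = π·1.25² × L = 4.908739 × 412.677351 = 2025.725209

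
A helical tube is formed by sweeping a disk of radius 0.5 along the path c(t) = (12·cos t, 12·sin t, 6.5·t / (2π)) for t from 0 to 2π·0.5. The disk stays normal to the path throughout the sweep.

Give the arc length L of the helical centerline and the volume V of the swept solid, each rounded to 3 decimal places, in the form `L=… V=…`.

2πR = 2π·12 = 75.398224
per-turn = √(75.398224² + 6.5²) = √(5684.8921 + 42.25) = √5727.1421 = 75.677884
L = 0.5 × 75.677884 = 37.838942
V = π·0.5² × L = 0.785398 × 37.838942 = 29.718636

L=37.839 V=29.719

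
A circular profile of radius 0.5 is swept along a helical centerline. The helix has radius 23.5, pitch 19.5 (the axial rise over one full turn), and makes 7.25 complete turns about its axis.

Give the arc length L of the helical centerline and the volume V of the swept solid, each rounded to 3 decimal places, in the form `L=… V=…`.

L=1079.793 V=848.067

2πR = 2π·23.5 = 147.654855
per-turn = √(147.654855² + 19.5²) = √(21801.9561 + 380.25) = √22182.2061 = 148.936920
L = 7.25 × 148.936920 = 1079.792670
V = π·0.5² × L = 0.785398 × 1079.792670 = 848.067180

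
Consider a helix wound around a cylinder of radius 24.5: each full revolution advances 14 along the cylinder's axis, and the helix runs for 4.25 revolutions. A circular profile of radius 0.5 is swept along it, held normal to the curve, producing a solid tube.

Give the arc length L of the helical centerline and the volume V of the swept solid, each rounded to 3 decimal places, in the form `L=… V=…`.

2πR = 2π·24.5 = 153.938040
per-turn = √(153.938040² + 14²) = √(23696.9202 + 196) = √23892.9202 = 154.573349
L = 4.25 × 154.573349 = 656.936733
V = π·0.5² × L = 0.785398 × 656.936733 = 515.956903

L=656.937 V=515.957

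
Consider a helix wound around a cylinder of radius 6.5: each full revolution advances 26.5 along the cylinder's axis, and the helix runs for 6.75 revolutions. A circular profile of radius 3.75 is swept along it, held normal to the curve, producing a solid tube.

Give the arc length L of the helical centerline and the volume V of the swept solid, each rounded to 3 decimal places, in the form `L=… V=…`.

L=328.623 V=14518.103

2πR = 2π·6.5 = 40.840704
per-turn = √(40.840704² + 26.5²) = √(1667.9631 + 702.25) = √2370.2131 = 48.684835
L = 6.75 × 48.684835 = 328.622635
V = π·3.75² × L = 44.178647 × 328.622635 = 14518.103295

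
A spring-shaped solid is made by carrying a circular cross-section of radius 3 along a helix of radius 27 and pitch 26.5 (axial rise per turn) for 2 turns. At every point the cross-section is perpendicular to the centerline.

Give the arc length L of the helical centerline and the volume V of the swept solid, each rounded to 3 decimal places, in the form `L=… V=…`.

2πR = 2π·27 = 169.646003
per-turn = √(169.646003² + 26.5²) = √(28779.7664 + 702.25) = √29482.0164 = 171.703280
L = 2 × 171.703280 = 343.406560
V = π·3² × L = 28.274334 × 343.406560 = 9709.591746

L=343.407 V=9709.592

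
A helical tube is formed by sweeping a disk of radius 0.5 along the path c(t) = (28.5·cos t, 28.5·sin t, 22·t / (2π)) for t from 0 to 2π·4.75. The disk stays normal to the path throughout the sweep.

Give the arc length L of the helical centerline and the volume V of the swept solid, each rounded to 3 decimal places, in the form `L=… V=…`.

L=856.981 V=673.072

2πR = 2π·28.5 = 179.070781
per-turn = √(179.070781² + 22²) = √(32066.3447 + 484) = √32550.3447 = 180.417141
L = 4.75 × 180.417141 = 856.981419
V = π·0.5² × L = 0.785398 × 856.981419 = 673.071632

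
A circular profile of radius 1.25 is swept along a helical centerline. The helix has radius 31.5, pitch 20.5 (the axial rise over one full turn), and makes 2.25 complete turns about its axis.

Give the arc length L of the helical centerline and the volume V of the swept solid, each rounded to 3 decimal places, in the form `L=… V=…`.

2πR = 2π·31.5 = 197.920337
per-turn = √(197.920337² + 20.5²) = √(39172.4599 + 420.25) = √39592.7099 = 198.979169
L = 2.25 × 198.979169 = 447.703131
V = π·1.25² × L = 4.908739 × 447.703131 = 2197.657606

L=447.703 V=2197.658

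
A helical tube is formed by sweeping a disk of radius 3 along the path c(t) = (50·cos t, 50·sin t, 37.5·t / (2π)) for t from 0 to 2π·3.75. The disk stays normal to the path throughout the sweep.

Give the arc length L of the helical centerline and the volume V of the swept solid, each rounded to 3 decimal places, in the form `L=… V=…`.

L=1186.460 V=33546.380

2πR = 2π·50 = 314.159265
per-turn = √(314.159265² + 37.5²) = √(98696.0440 + 1406.25) = √100102.2940 = 316.389466
L = 3.75 × 316.389466 = 1186.460496
V = π·3² × L = 28.274334 × 1186.460496 = 33546.380214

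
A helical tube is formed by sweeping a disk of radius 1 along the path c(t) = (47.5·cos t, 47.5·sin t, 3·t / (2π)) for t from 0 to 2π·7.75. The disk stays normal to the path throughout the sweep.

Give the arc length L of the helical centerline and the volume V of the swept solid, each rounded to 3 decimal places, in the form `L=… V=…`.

2πR = 2π·47.5 = 298.451302
per-turn = √(298.451302² + 3²) = √(89073.1797 + 9) = √89082.1797 = 298.466380
L = 7.75 × 298.466380 = 2313.114441
V = π·1² × L = 3.141593 × 2313.114441 = 7266.863336

L=2313.114 V=7266.863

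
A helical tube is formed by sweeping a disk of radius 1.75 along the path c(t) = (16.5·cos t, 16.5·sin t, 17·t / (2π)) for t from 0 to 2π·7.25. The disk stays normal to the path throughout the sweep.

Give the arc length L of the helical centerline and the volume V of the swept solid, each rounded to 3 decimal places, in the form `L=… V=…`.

2πR = 2π·16.5 = 103.672558
per-turn = √(103.672558² + 17²) = √(10747.9992 + 289) = √11036.9992 = 105.057123
L = 7.25 × 105.057123 = 761.664145
V = π·1.75² × L = 9.621128 × 761.664145 = 7328.067854

L=761.664 V=7328.068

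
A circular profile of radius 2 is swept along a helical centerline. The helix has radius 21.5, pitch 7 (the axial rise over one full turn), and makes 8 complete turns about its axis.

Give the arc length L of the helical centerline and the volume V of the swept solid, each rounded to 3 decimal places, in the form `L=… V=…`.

L=1082.158 V=13598.796

2πR = 2π·21.5 = 135.088484
per-turn = √(135.088484² + 7²) = √(18248.8985 + 49) = √18297.8985 = 135.269725
L = 8 × 135.269725 = 1082.157801
V = π·2² × L = 12.566371 × 1082.157801 = 13598.795991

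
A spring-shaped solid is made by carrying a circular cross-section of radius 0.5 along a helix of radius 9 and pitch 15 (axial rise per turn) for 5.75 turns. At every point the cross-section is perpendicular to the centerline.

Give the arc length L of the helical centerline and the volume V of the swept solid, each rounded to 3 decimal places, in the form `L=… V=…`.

L=336.400 V=264.208

2πR = 2π·9 = 56.548668
per-turn = √(56.548668² + 15²) = √(3197.7518 + 225) = √3422.7518 = 58.504289
L = 5.75 × 58.504289 = 336.399661
V = π·0.5² × L = 0.785398 × 336.399661 = 264.207676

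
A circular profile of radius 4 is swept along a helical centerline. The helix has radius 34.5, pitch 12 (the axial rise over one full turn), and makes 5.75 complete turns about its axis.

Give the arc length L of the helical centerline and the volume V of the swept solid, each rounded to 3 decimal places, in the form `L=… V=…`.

2πR = 2π·34.5 = 216.769893
per-turn = √(216.769893² + 12²) = √(46989.1866 + 144) = √47133.1866 = 217.101788
L = 5.75 × 217.101788 = 1248.335284
V = π·4² × L = 50.265482 × 1248.335284 = 62748.175302

L=1248.335 V=62748.175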